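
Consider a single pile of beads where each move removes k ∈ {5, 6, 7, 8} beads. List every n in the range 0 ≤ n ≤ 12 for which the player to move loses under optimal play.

0, 1, 2, 3, 4

Grundy values for subtraction set {5, 6, 7, 8}:
g(0) = mex{} = 0
g(1) = mex{} = 0
g(2) = mex{} = 0
g(3) = mex{} = 0
g(4) = mex{} = 0
g(5) = mex{0} = 1
g(6) = mex{0} = 1
g(7) = mex{0} = 1
g(8) = mex{0} = 1
g(9) = mex{0} = 1
g(10) = mex{0,1} = 2
g(11) = mex{0,1} = 2
g(12) = mex{0,1} = 2
The P-positions (g = 0) in 0..12 are 0, 1, 2, 3, 4.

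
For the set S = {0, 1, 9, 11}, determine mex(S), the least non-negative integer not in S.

2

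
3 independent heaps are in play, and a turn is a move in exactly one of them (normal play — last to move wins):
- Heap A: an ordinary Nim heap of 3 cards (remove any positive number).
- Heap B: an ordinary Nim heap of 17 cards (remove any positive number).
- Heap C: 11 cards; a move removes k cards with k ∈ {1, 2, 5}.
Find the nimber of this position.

Heap A is a plain Nim heap of size 3, so its Grundy value is 3.
Heap B is a plain Nim heap of size 17, so its Grundy value is 17.
For heap C, compute g(0), g(1), … with moves {1, 2, 5}:
g(0) = mex{} = 0
g(1) = mex{0} = 1
g(2) = mex{0,1} = 2
g(3) = mex{1,2} = 0
g(4) = mex{0,2} = 1
g(5) = mex{0,1} = 2
g(6) = mex{1,2} = 0
g(7) = mex{0,2} = 1
g(8) = mex{0,1} = 2
g(9) = mex{1,2} = 0
g(10) = mex{0,2} = 1
g(11) = mex{0,1} = 2
So g(11) = 2.
The value of a disjunctive sum is the nim-sum of the parts.
Combined value = 3 ⊕ 17 ⊕ 2 = 16.

16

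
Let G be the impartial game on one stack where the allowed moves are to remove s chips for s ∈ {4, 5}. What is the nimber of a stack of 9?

Grundy values for subtraction set {4, 5}:
k:     0  1  2  3  4  5  6  7  8  9
g(k):  0  0  0  0  1  1  1  1  2  0
So g(9) = 0.

0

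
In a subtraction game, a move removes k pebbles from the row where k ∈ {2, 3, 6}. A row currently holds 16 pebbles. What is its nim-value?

1

Compute g(0), g(1), … for moves {2, 3, 6}:
k:     0  1  2  3  4  5  6  7  8  9 10 11 12 13 14 15 16
g(k):  0  0  1  1  2  0  3  1  2  0  0  1  1  2  0  3  1
So g(16) = 1.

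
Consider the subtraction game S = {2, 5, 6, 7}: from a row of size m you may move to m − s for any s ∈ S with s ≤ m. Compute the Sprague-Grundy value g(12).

0

Compute g(0), g(1), … for moves {2, 5, 6, 7}:
g(0) = mex{} = 0
g(1) = mex{} = 0
g(2) = mex{0} = 1
g(3) = mex{0} = 1
g(4) = mex{1} = 0
g(5) = mex{0,1} = 2
g(6) = mex{0} = 1
g(7) = mex{0,1,2} = 3
g(8) = mex{0,1} = 2
g(9) = mex{0,1,3} = 2
g(10) = mex{0,1,2} = 3
g(11) = mex{0,1,2} = 3
g(12) = mex{1,2,3} = 0
So g(12) = 0.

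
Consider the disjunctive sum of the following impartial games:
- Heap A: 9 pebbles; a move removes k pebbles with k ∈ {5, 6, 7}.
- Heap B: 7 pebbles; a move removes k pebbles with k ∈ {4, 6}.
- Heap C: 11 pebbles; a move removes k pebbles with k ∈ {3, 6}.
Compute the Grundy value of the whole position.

Grundy values for heap A (subtraction set {5, 6, 7}):
k:     0  1  2  3  4  5  6  7  8  9
g(k):  0  0  0  0  0  1  1  1  1  1
So g(9) = 1.
Build the Grundy sequence for heap B with g(k) = mex{g(k−s) : s ∈ {4, 6}, s ≤ k}:
k:     0  1  2  3  4  5  6  7
g(k):  0  0  0  0  1  1  1  1
So g(7) = 1.
Grundy values for heap C (subtraction set {3, 6}):
g(0) = mex{} = 0
g(1) = mex{} = 0
g(2) = mex{} = 0
g(3) = mex{0} = 1
g(4) = mex{0} = 1
g(5) = mex{0} = 1
g(6) = mex{0,1} = 2
g(7) = mex{0,1} = 2
g(8) = mex{0,1} = 2
g(9) = mex{1,2} = 0
g(10) = mex{1,2} = 0
g(11) = mex{1,2} = 0
So g(11) = 0.
By the Sprague-Grundy theorem, the Grundy value of a sum of independent games is the XOR of the component values.
Combined value = 1 XOR 1 XOR 0 = 0.

0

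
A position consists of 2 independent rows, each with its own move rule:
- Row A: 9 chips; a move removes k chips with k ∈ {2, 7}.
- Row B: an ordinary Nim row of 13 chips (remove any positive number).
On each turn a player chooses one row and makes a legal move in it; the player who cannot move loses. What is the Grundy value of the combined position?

Build the Grundy sequence for row A with g(k) = mex{g(k−s) : s ∈ {2, 7}, s ≤ k}:
g(0) = mex{} = 0
g(1) = mex{} = 0
g(2) = mex{0} = 1
g(3) = mex{0} = 1
g(4) = mex{1} = 0
g(5) = mex{1} = 0
g(6) = mex{0} = 1
g(7) = mex{0} = 1
g(8) = mex{0,1} = 2
g(9) = mex{1} = 0
So g(9) = 0.
Row B is a plain Nim row of size 13, so its Grundy value is 13.
By the Sprague-Grundy theorem, the Grundy value of a sum of independent games is the XOR of the component values.
Combined value = 0 XOR 13 = 13.

13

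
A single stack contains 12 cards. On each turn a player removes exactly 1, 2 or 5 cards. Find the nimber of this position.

Build the Grundy sequence with g(k) = mex{g(k−s) : s ∈ {1, 2, 5}, s ≤ k}:
k:     0  1  2  3  4  5  6  7  8  9 10 11 12
g(k):  0  1  2  0  1  2  0  1  2  0  1  2  0
So g(12) = 0.

0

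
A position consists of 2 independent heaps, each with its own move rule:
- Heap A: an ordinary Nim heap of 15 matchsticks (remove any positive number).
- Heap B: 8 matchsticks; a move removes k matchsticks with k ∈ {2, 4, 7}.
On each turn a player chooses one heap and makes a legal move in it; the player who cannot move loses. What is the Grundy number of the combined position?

14

Heap A is a plain Nim heap of size 15, so its Grundy value is 15.
Build the Grundy sequence for heap B with g(k) = mex{g(k−s) : s ∈ {2, 4, 7}, s ≤ k}:
g(0) = mex{} = 0
g(1) = mex{} = 0
g(2) = mex{0} = 1
g(3) = mex{0} = 1
g(4) = mex{0,1} = 2
g(5) = mex{0,1} = 2
g(6) = mex{1,2} = 0
g(7) = mex{0,1,2} = 3
g(8) = mex{0,2} = 1
So g(8) = 1.
The value of a disjunctive sum is the nim-sum of the parts.
Combined value = 15 ⊕ 1 = 14.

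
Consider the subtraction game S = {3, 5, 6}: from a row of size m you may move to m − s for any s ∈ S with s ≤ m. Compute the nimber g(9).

0

Grundy values for subtraction set {3, 5, 6}:
k:     0  1  2  3  4  5  6  7  8  9
g(k):  0  0  0  1  1  1  2  2  2  0
So g(9) = 0.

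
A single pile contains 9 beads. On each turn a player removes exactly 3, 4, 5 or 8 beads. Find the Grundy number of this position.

Build the Grundy sequence with g(k) = mex{g(k−s) : s ∈ {3, 4, 5, 8}, s ≤ k}:
g(0) = mex{} = 0
g(1) = mex{} = 0
g(2) = mex{} = 0
g(3) = mex{0} = 1
g(4) = mex{0} = 1
g(5) = mex{0} = 1
g(6) = mex{0,1} = 2
g(7) = mex{0,1} = 2
g(8) = mex{0,1} = 2
g(9) = mex{0,1,2} = 3
So g(9) = 3.

3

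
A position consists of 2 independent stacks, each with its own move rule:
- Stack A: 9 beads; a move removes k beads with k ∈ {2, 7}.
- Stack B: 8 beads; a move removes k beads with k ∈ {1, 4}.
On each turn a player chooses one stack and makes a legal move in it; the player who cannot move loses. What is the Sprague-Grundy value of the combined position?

Build the Grundy sequence for stack A with g(k) = mex{g(k−s) : s ∈ {2, 7}, s ≤ k}:
g(0) = mex{} = 0
g(1) = mex{} = 0
g(2) = mex{0} = 1
g(3) = mex{0} = 1
g(4) = mex{1} = 0
g(5) = mex{1} = 0
g(6) = mex{0} = 1
g(7) = mex{0} = 1
g(8) = mex{0,1} = 2
g(9) = mex{1} = 0
So g(9) = 0.
For stack B, compute g(0), g(1), … with moves {1, 4}:
g(0) = mex{} = 0
g(1) = mex{0} = 1
g(2) = mex{1} = 0
g(3) = mex{0} = 1
g(4) = mex{0,1} = 2
g(5) = mex{1,2} = 0
g(6) = mex{0} = 1
g(7) = mex{1} = 0
g(8) = mex{0,2} = 1
So g(8) = 1.
The value of a disjunctive sum is the nim-sum of the parts.
Combined value = 0 ⊕ 1 = 1.

1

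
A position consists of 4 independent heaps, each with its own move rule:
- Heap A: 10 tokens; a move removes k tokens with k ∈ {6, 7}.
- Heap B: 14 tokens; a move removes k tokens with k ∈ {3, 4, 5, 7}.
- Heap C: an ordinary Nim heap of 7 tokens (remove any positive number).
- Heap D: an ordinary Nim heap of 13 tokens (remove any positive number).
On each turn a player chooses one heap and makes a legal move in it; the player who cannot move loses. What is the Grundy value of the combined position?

For heap A, compute g(0), g(1), … with moves {6, 7}:
g(0) = mex{} = 0
g(1) = mex{} = 0
g(2) = mex{} = 0
g(3) = mex{} = 0
g(4) = mex{} = 0
g(5) = mex{} = 0
g(6) = mex{0} = 1
g(7) = mex{0} = 1
g(8) = mex{0} = 1
g(9) = mex{0} = 1
g(10) = mex{0} = 1
So g(10) = 1.
For heap B, compute g(0), g(1), … with moves {3, 4, 5, 7}:
g(0) = mex{} = 0
g(1) = mex{} = 0
g(2) = mex{} = 0
g(3) = mex{0} = 1
g(4) = mex{0} = 1
g(5) = mex{0} = 1
g(6) = mex{0,1} = 2
g(7) = mex{0,1} = 2
g(8) = mex{0,1} = 2
g(9) = mex{0,1,2} = 3
g(10) = mex{1,2} = 0
g(11) = mex{1,2} = 0
g(12) = mex{1,2,3} = 0
g(13) = mex{0,2,3} = 1
g(14) = mex{0,2,3} = 1
So g(14) = 1.
Heap C is a plain Nim heap of size 7, so its Grundy value is 7.
Heap D is a plain Nim heap of size 13, so its Grundy value is 13.
By the Sprague-Grundy theorem, the Grundy value of a sum of independent games is the XOR of the component values.
Combined value = 1 ⊕ 1 ⊕ 7 ⊕ 13 = 10.

10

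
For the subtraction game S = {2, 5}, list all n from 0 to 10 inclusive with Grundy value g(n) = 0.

0, 1, 4, 7, 8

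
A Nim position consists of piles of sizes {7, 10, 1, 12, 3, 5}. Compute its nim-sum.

6

Compute the nim-sum pairwise:
7 ^ 10 = 13
13 ^ 1 = 12
12 ^ 12 = 0
0 ^ 3 = 3
3 ^ 5 = 6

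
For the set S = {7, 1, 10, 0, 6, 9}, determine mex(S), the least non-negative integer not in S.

2

The values 0, 1 are all present; 2 is the first non-negative integer missing from the set.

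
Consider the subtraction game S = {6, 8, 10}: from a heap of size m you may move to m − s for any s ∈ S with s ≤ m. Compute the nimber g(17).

0

Compute g(0), g(1), … for moves {6, 8, 10}:
k:     0  1  2  3  4  5  6  7  8  9 10 11 12 13 14 15 16 17
g(k):  0  0  0  0  0  0  1  1  1  1  1  1  2  2  2  2  0  0
So g(17) = 0.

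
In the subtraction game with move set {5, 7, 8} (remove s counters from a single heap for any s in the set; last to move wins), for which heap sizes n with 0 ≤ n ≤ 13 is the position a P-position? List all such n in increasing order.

0, 1, 2, 3, 4, 13

Build the Grundy sequence with g(k) = mex{g(k−s) : s ∈ {5, 7, 8}, s ≤ k}:
g(0) = mex{} = 0
g(1) = mex{} = 0
g(2) = mex{} = 0
g(3) = mex{} = 0
g(4) = mex{} = 0
g(5) = mex{0} = 1
g(6) = mex{0} = 1
g(7) = mex{0} = 1
g(8) = mex{0} = 1
g(9) = mex{0} = 1
g(10) = mex{0,1} = 2
g(11) = mex{0,1} = 2
g(12) = mex{0,1} = 2
g(13) = mex{1} = 0
The P-positions (g = 0) in 0..13 are 0, 1, 2, 3, 4, 13.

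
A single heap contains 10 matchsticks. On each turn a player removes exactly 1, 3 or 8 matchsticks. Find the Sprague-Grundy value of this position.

2

Compute g(0), g(1), … for moves {1, 3, 8}:
g(0) = mex{} = 0
g(1) = mex{0} = 1
g(2) = mex{1} = 0
g(3) = mex{0} = 1
g(4) = mex{1} = 0
g(5) = mex{0} = 1
g(6) = mex{1} = 0
g(7) = mex{0} = 1
g(8) = mex{0,1} = 2
g(9) = mex{0,1,2} = 3
g(10) = mex{0,1,3} = 2
So g(10) = 2.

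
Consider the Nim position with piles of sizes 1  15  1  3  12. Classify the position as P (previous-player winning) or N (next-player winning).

Write each in binary and XOR column by column:
  0001  (1)
  1111  (15)
  0001  (1)
  0011  (3)
  1100  (12)
  ----
  0000  (0)
The nim-sum is 0, so this is a P-position: the player to move is in a losing position under optimal play.

P-position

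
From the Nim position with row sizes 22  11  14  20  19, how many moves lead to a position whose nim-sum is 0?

In binary:
  10110  (22)
  01011  (11)
  01110  (14)
  10100  (20)
  10011  (19)
  -----
  10100  (20)
The overall nim-sum is X = 20. A row of size p has a winning move iff p XOR X < p (reduce it to p XOR X).
  22: 22 XOR 20 = 2 < 22 — winning move (to 2).
  11: 11 XOR 20 = 31 ≥ 11 — no move.
  14: 14 XOR 20 = 26 ≥ 14 — no move.
  20: 20 XOR 20 = 0 < 20 — winning move (to 0).
  19: 19 XOR 20 = 7 < 19 — winning move (to 7).
That gives 3 winning moves.

3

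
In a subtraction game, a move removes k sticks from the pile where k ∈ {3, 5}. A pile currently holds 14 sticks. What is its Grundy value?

Build the Grundy sequence with g(k) = mex{g(k−s) : s ∈ {3, 5}, s ≤ k}:
k:     0  1  2  3  4  5  6  7  8  9 10 11 12 13 14
g(k):  0  0  0  1  1  1  2  2  0  0  0  1  1  1  2
So g(14) = 2.

2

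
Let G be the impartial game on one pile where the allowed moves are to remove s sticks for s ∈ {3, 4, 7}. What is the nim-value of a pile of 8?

2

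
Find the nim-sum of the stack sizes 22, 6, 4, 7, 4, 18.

Compute the nim-sum pairwise:
22 XOR 6 = 16
16 XOR 4 = 20
20 XOR 7 = 19
19 XOR 4 = 23
23 XOR 18 = 5

5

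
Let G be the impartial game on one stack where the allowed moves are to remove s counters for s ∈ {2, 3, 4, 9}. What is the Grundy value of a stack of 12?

0

Grundy values for subtraction set {2, 3, 4, 9}:
g(0) = mex{} = 0
g(1) = mex{} = 0
g(2) = mex{0} = 1
g(3) = mex{0} = 1
g(4) = mex{0,1} = 2
g(5) = mex{0,1} = 2
g(6) = mex{1,2} = 0
g(7) = mex{1,2} = 0
g(8) = mex{0,2} = 1
g(9) = mex{0,2} = 1
g(10) = mex{0,1} = 2
g(11) = mex{0,1} = 2
g(12) = mex{1,2} = 0
So g(12) = 0.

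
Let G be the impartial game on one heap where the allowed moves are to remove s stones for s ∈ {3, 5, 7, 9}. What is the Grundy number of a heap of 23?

Compute g(0), g(1), … for moves {3, 5, 7, 9}:
k:     0  1  2  3  4  5  6  7  8  9 10 11 12 13 14 15 16 17 18 19 20 21 22 23
g(k):  0  0  0  1  1  1  2  2  2  3  3  3  0  0  0  1  1  1  2  2  2  3  3  3
So g(23) = 3.

3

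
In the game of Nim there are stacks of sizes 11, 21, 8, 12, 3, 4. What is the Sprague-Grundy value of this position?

29

Compute the nim-sum pairwise:
11 ^ 21 = 30
30 ^ 8 = 22
22 ^ 12 = 26
26 ^ 3 = 25
25 ^ 4 = 29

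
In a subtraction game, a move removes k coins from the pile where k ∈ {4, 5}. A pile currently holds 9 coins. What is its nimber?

0

Grundy values for subtraction set {4, 5}:
k:     0  1  2  3  4  5  6  7  8  9
g(k):  0  0  0  0  1  1  1  1  2  0
So g(9) = 0.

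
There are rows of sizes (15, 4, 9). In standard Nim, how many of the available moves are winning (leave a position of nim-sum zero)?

Write each in binary and XOR column by column:
  1111  (15)
  0100  (4)
  1001  (9)
  ----
  0010  (2)
The overall nim-sum is X = 2. A row of size p has a winning move iff p XOR X < p (reduce it to p XOR X).
  15: 15 XOR 2 = 13 < 15 — winning move (to 13).
  4: 4 XOR 2 = 6 ≥ 4 — no move.
  9: 9 XOR 2 = 11 ≥ 9 — no move.
That gives 1 winning move.

1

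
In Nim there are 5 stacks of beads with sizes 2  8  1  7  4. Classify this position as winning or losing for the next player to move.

In binary:
  0010  (2)
  1000  (8)
  0001  (1)
  0111  (7)
  0100  (4)
  ----
  1000  (8)
The nim-sum is 8 ≠ 0, so this is an N-position: the player to move can win.

Winning position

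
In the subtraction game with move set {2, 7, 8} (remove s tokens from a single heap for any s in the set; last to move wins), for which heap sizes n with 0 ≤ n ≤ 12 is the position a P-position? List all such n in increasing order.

0, 1, 4, 5, 10

Build the Grundy sequence with g(k) = mex{g(k−s) : s ∈ {2, 7, 8}, s ≤ k}:
k:     0  1  2  3  4  5  6  7  8  9 10 11 12
g(k):  0  0  1  1  0  0  1  1  2  2  0  3  1
The P-positions (g = 0) in 0..12 are 0, 1, 4, 5, 10.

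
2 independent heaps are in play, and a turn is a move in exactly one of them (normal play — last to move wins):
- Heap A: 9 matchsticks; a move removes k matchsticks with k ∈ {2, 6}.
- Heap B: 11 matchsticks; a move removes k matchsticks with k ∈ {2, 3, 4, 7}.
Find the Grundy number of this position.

0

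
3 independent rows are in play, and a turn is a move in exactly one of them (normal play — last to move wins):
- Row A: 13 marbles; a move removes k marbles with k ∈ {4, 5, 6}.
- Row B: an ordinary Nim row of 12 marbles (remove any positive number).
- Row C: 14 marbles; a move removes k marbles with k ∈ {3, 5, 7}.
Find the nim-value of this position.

13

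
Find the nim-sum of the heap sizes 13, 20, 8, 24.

9

Nim-sum: 13 ⊕ 20 ⊕ 8 ⊕ 24 = 9.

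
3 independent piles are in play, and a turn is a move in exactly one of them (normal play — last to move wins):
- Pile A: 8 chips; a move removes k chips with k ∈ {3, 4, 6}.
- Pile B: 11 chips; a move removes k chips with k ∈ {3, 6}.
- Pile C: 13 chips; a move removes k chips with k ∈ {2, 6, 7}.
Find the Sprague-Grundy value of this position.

2

Build the Grundy sequence for pile A with g(k) = mex{g(k−s) : s ∈ {3, 4, 6}, s ≤ k}:
k:     0  1  2  3  4  5  6  7  8
g(k):  0  0  0  1  1  1  2  2  2
So g(8) = 2.
Grundy values for pile B (subtraction set {3, 6}):
g(0) = mex{} = 0
g(1) = mex{} = 0
g(2) = mex{} = 0
g(3) = mex{0} = 1
g(4) = mex{0} = 1
g(5) = mex{0} = 1
g(6) = mex{0,1} = 2
g(7) = mex{0,1} = 2
g(8) = mex{0,1} = 2
g(9) = mex{1,2} = 0
g(10) = mex{1,2} = 0
g(11) = mex{1,2} = 0
So g(11) = 0.
For pile C, compute g(0), g(1), … with moves {2, 6, 7}:
g(0) = mex{} = 0
g(1) = mex{} = 0
g(2) = mex{0} = 1
g(3) = mex{0} = 1
g(4) = mex{1} = 0
g(5) = mex{1} = 0
g(6) = mex{0} = 1
g(7) = mex{0} = 1
g(8) = mex{0,1} = 2
g(9) = mex{1} = 0
g(10) = mex{0,1,2} = 3
g(11) = mex{0} = 1
g(12) = mex{0,1,3} = 2
g(13) = mex{1} = 0
So g(13) = 0.
By the Sprague-Grundy theorem, the Grundy value of a sum of independent games is the XOR of the component values.
Combined value = 2 ⊕ 0 ⊕ 0 = 2.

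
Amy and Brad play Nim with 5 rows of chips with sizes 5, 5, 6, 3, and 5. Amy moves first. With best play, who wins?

Brad wins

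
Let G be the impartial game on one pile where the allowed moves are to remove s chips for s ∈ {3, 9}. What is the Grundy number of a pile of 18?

0

Compute g(0), g(1), … for moves {3, 9}:
k:     0  1  2  3  4  5  6  7  8  9 10 11 12 13 14 15 16 17 18
g(k):  0  0  0  1  1  1  0  0  0  1  1  1  0  0  0  1  1  1  0
So g(18) = 0.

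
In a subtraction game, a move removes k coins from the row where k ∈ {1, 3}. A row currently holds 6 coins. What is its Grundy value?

0

Build the Grundy sequence with g(k) = mex{g(k−s) : s ∈ {1, 3}, s ≤ k}:
k:     0  1  2  3  4  5  6
g(k):  0  1  0  1  0  1  0
So g(6) = 0.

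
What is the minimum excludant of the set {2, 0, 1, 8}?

The values 0, 1, 2 are all present; 3 is the first non-negative integer missing from the set.

3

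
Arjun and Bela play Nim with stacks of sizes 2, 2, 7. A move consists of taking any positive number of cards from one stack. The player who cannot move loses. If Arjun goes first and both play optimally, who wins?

Arjun wins

Nim-sum: 2 XOR 2 XOR 7 = 7.
The nim-sum is 7 ≠ 0, so this is an N-position: the player to move can win; Arjun has a winning move.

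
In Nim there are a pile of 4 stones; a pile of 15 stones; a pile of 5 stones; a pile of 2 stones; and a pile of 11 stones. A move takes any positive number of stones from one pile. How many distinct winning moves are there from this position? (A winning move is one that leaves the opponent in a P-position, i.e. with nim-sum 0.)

3

Bitwise XOR of the heap sizes:
  0100  (4)
  1111  (15)
  0101  (5)
  0010  (2)
  1011  (11)
  ----
  0111  (7)
The overall nim-sum is X = 7. A pile of size p has a winning move iff p XOR X < p (reduce it to p XOR X).
  4: 4 XOR 7 = 3 < 4 — winning move (to 3).
  15: 15 XOR 7 = 8 < 15 — winning move (to 8).
  5: 5 XOR 7 = 2 < 5 — winning move (to 2).
  2: 2 XOR 7 = 5 ≥ 2 — no move.
  11: 11 XOR 7 = 12 ≥ 11 — no move.
That gives 3 winning moves.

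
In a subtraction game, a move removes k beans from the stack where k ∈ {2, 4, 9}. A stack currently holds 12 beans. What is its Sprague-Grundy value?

Build the Grundy sequence with g(k) = mex{g(k−s) : s ∈ {2, 4, 9}, s ≤ k}:
g(0) = mex{} = 0
g(1) = mex{} = 0
g(2) = mex{0} = 1
g(3) = mex{0} = 1
g(4) = mex{0,1} = 2
g(5) = mex{0,1} = 2
g(6) = mex{1,2} = 0
g(7) = mex{1,2} = 0
g(8) = mex{0,2} = 1
g(9) = mex{0,2} = 1
g(10) = mex{0,1} = 2
g(11) = mex{0,1} = 2
g(12) = mex{1,2} = 0
So g(12) = 0.

0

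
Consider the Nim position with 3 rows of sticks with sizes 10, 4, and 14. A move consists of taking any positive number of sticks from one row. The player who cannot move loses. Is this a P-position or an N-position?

P-position

Compute the nim-sum pairwise:
10 ⊕ 4 = 14
14 ⊕ 14 = 0
The nim-sum is 0, so this is a P-position: the player to move is in a losing position under optimal play.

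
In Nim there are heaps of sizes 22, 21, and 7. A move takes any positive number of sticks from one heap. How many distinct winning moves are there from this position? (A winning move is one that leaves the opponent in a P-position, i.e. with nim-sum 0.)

Compute the nim-sum pairwise:
22 ⊕ 21 = 3
3 ⊕ 7 = 4
The overall nim-sum is X = 4. A heap of size p has a winning move iff p XOR X < p (reduce it to p XOR X).
  22: 22 XOR 4 = 18 < 22 — winning move (to 18).
  21: 21 XOR 4 = 17 < 21 — winning move (to 17).
  7: 7 XOR 4 = 3 < 7 — winning move (to 3).
That gives 3 winning moves.

3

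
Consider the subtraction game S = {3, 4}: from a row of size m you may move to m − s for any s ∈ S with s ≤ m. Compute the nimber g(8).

Build the Grundy sequence with g(k) = mex{g(k−s) : s ∈ {3, 4}, s ≤ k}:
k:     0  1  2  3  4  5  6  7  8
g(k):  0  0  0  1  1  1  2  0  0
So g(8) = 0.

0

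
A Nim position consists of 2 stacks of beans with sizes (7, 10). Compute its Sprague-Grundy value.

13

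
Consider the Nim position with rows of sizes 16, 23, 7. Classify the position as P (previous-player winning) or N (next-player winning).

In binary:
  10000  (16)
  10111  (23)
  00111  (7)
  -----
  00000  (0)
The nim-sum is 0, so this is a P-position: the player to move is in a losing position under optimal play.

P-position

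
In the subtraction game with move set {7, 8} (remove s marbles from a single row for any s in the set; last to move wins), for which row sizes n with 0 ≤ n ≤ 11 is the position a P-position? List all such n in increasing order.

0, 1, 2, 3, 4, 5, 6

Build the Grundy sequence with g(k) = mex{g(k−s) : s ∈ {7, 8}, s ≤ k}:
g(0) = mex{} = 0
g(1) = mex{} = 0
g(2) = mex{} = 0
g(3) = mex{} = 0
g(4) = mex{} = 0
g(5) = mex{} = 0
g(6) = mex{} = 0
g(7) = mex{0} = 1
g(8) = mex{0} = 1
g(9) = mex{0} = 1
g(10) = mex{0} = 1
g(11) = mex{0} = 1
The P-positions (g = 0) in 0..11 are 0, 1, 2, 3, 4, 5, 6.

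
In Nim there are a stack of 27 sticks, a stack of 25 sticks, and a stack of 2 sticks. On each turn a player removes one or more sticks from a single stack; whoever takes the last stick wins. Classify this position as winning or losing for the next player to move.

Losing position

Bitwise XOR of the heap sizes:
  11011  (27)
  11001  (25)
  00010  (2)
  -----
  00000  (0)
The nim-sum is 0, so this is a P-position: the player to move is in a losing position under optimal play.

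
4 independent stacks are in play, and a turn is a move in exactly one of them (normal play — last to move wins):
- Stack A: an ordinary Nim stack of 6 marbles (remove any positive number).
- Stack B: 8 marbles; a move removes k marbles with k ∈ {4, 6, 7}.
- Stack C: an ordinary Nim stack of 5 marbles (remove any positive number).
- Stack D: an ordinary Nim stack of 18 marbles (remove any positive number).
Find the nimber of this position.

19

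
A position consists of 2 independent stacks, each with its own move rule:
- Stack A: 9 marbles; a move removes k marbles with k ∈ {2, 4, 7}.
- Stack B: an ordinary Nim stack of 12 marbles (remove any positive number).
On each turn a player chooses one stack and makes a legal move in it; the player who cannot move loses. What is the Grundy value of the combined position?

12

Build the Grundy sequence for stack A with g(k) = mex{g(k−s) : s ∈ {2, 4, 7}, s ≤ k}:
g(0) = mex{} = 0
g(1) = mex{} = 0
g(2) = mex{0} = 1
g(3) = mex{0} = 1
g(4) = mex{0,1} = 2
g(5) = mex{0,1} = 2
g(6) = mex{1,2} = 0
g(7) = mex{0,1,2} = 3
g(8) = mex{0,2} = 1
g(9) = mex{1,2,3} = 0
So g(9) = 0.
Stack B is a plain Nim stack of size 12, so its Grundy value is 12.
By the Sprague-Grundy theorem, the Grundy value of a sum of independent games is the XOR of the component values.
Combined value = 0 XOR 12 = 12.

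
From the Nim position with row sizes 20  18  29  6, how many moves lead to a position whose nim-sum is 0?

3

In binary:
  10100  (20)
  10010  (18)
  11101  (29)
  00110  (6)
  -----
  11101  (29)
The overall nim-sum is X = 29. A row of size p has a winning move iff p XOR X < p (reduce it to p XOR X).
  20: 20 XOR 29 = 9 < 20 — winning move (to 9).
  18: 18 XOR 29 = 15 < 18 — winning move (to 15).
  29: 29 XOR 29 = 0 < 29 — winning move (to 0).
  6: 6 XOR 29 = 27 ≥ 6 — no move.
That gives 3 winning moves.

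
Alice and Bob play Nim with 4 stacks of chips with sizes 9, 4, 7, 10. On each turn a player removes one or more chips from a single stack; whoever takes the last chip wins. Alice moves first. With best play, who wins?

Compute the nim-sum pairwise:
9 ⊕ 4 = 13
13 ⊕ 7 = 10
10 ⊕ 10 = 0
The nim-sum is 0, so this is a P-position: the player to move is in a losing position under optimal play; Alice is about to move from it and so loses — Bob wins.

Bob wins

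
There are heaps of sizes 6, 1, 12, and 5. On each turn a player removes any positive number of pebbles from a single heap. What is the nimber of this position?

14

Write each in binary and XOR column by column:
  0110  (6)
  0001  (1)
  1100  (12)
  0101  (5)
  ----
  1110  (14)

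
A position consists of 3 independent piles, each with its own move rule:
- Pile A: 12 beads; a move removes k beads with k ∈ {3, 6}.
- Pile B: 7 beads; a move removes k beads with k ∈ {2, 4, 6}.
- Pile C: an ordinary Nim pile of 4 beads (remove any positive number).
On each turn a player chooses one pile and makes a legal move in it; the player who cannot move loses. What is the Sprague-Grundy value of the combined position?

Grundy values for pile A (subtraction set {3, 6}):
k:     0  1  2  3  4  5  6  7  8  9 10 11 12
g(k):  0  0  0  1  1  1  2  2  2  0  0  0  1
So g(12) = 1.
Build the Grundy sequence for pile B with g(k) = mex{g(k−s) : s ∈ {2, 4, 6}, s ≤ k}:
k:     0  1  2  3  4  5  6  7
g(k):  0  0  1  1  2  2  3  3
So g(7) = 3.
Pile C is a plain Nim pile of size 4, so its Grundy value is 4.
By the Sprague-Grundy theorem, the Grundy value of a sum of independent games is the XOR of the component values.
Combined value = 1 ⊕ 3 ⊕ 4 = 6.

6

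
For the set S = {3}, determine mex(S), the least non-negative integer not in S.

0

0 is not in the set, so the mex is 0.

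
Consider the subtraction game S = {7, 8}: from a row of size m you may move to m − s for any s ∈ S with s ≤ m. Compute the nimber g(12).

Grundy values for subtraction set {7, 8}:
k:     0  1  2  3  4  5  6  7  8  9 10 11 12
g(k):  0  0  0  0  0  0  0  1  1  1  1  1  1
So g(12) = 1.

1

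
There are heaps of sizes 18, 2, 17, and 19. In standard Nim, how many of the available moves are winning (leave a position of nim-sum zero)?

Write each in binary and XOR column by column:
  10010  (18)
  00010  (2)
  10001  (17)
  10011  (19)
  -----
  10010  (18)
The overall nim-sum is X = 18. A heap of size p has a winning move iff p XOR X < p (reduce it to p XOR X).
  18: 18 XOR 18 = 0 < 18 — winning move (to 0).
  2: 2 XOR 18 = 16 ≥ 2 — no move.
  17: 17 XOR 18 = 3 < 17 — winning move (to 3).
  19: 19 XOR 18 = 1 < 19 — winning move (to 1).
That gives 3 winning moves.

3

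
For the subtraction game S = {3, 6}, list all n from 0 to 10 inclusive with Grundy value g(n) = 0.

Grundy values for subtraction set {3, 6}:
k:     0  1  2  3  4  5  6  7  8  9 10
g(k):  0  0  0  1  1  1  2  2  2  0  0
The P-positions (g = 0) in 0..10 are 0, 1, 2, 9, 10.

0, 1, 2, 9, 10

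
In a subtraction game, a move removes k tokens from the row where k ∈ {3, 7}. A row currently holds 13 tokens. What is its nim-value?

Compute g(0), g(1), … for moves {3, 7}:
g(0) = mex{} = 0
g(1) = mex{} = 0
g(2) = mex{} = 0
g(3) = mex{0} = 1
g(4) = mex{0} = 1
g(5) = mex{0} = 1
g(6) = mex{1} = 0
g(7) = mex{0,1} = 2
g(8) = mex{0,1} = 2
g(9) = mex{0} = 1
g(10) = mex{1,2} = 0
g(11) = mex{1,2} = 0
g(12) = mex{1} = 0
g(13) = mex{0} = 1
So g(13) = 1.

1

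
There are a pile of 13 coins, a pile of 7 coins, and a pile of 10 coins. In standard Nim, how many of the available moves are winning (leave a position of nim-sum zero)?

Nim-sum: 13 XOR 7 XOR 10 = 0.
The nim-sum is already 0, so every move leaves a nonzero nim-sum — there are no winning moves.

0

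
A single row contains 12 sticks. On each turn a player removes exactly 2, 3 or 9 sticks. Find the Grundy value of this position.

0

Compute g(0), g(1), … for moves {2, 3, 9}:
k:     0  1  2  3  4  5  6  7  8  9 10 11 12
g(k):  0  0  1  1  2  0  0  1  1  2  2  0  0
So g(12) = 0.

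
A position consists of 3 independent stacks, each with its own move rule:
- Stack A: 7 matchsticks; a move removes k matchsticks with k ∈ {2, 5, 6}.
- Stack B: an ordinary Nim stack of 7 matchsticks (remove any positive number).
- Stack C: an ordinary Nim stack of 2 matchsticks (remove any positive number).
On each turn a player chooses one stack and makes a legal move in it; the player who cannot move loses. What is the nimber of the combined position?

6

Build the Grundy sequence for stack A with g(k) = mex{g(k−s) : s ∈ {2, 5, 6}, s ≤ k}:
g(0) = mex{} = 0
g(1) = mex{} = 0
g(2) = mex{0} = 1
g(3) = mex{0} = 1
g(4) = mex{1} = 0
g(5) = mex{0,1} = 2
g(6) = mex{0} = 1
g(7) = mex{0,1,2} = 3
So g(7) = 3.
Stack B is a plain Nim stack of size 7, so its Grundy value is 7.
Stack C is a plain Nim stack of size 2, so its Grundy value is 2.
The value of a disjunctive sum is the nim-sum of the parts.
Combined value = 3 XOR 7 XOR 2 = 6.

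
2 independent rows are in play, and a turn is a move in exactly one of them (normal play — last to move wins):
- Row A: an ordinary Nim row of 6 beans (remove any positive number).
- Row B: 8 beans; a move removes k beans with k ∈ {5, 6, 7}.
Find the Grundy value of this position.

Row A is a plain Nim row of size 6, so its Grundy value is 6.
Build the Grundy sequence for row B with g(k) = mex{g(k−s) : s ∈ {5, 6, 7}, s ≤ k}:
g(0) = mex{} = 0
g(1) = mex{} = 0
g(2) = mex{} = 0
g(3) = mex{} = 0
g(4) = mex{} = 0
g(5) = mex{0} = 1
g(6) = mex{0} = 1
g(7) = mex{0} = 1
g(8) = mex{0} = 1
So g(8) = 1.
By the Sprague-Grundy theorem, the Grundy value of a sum of independent games is the XOR of the component values.
Combined value = 6 XOR 1 = 7.

7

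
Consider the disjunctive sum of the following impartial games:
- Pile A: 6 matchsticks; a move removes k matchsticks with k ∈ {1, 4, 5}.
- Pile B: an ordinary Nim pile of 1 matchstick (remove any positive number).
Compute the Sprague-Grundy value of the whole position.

For pile A, compute g(0), g(1), … with moves {1, 4, 5}:
k:     0  1  2  3  4  5  6
g(k):  0  1  0  1  2  3  2
So g(6) = 2.
Pile B is a plain Nim pile of size 1, so its Grundy value is 1.
By the Sprague-Grundy theorem, the Grundy value of a sum of independent games is the XOR of the component values.
Combined value = 2 ⊕ 1 = 3.

3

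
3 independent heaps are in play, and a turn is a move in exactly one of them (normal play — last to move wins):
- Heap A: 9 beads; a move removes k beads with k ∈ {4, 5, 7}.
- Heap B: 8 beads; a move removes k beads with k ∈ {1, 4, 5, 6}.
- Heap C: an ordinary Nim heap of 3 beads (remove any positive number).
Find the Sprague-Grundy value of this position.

For heap A, compute g(0), g(1), … with moves {4, 5, 7}:
k:     0  1  2  3  4  5  6  7  8  9
g(k):  0  0  0  0  1  1  1  1  2  2
So g(9) = 2.
Build the Grundy sequence for heap B with g(k) = mex{g(k−s) : s ∈ {1, 4, 5, 6}, s ≤ k}:
g(0) = mex{} = 0
g(1) = mex{0} = 1
g(2) = mex{1} = 0
g(3) = mex{0} = 1
g(4) = mex{0,1} = 2
g(5) = mex{0,1,2} = 3
g(6) = mex{0,1,3} = 2
g(7) = mex{0,1,2} = 3
g(8) = mex{0,1,2,3} = 4
So g(8) = 4.
Heap C is a plain Nim heap of size 3, so its Grundy value is 3.
By the Sprague-Grundy theorem, the Grundy value of a sum of independent games is the XOR of the component values.
Combined value = 2 XOR 4 XOR 3 = 5.

5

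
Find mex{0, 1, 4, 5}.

2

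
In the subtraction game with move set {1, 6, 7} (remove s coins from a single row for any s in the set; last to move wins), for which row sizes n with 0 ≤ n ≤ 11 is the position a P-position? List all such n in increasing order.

0, 2, 4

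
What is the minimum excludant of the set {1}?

0 is not in the set, so the mex is 0.

0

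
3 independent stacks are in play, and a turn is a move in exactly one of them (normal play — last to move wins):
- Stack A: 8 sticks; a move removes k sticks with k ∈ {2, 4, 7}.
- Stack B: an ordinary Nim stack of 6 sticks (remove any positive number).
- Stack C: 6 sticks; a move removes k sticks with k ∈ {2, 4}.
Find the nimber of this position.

Grundy values for stack A (subtraction set {2, 4, 7}):
g(0) = mex{} = 0
g(1) = mex{} = 0
g(2) = mex{0} = 1
g(3) = mex{0} = 1
g(4) = mex{0,1} = 2
g(5) = mex{0,1} = 2
g(6) = mex{1,2} = 0
g(7) = mex{0,1,2} = 3
g(8) = mex{0,2} = 1
So g(8) = 1.
Stack B is a plain Nim stack of size 6, so its Grundy value is 6.
Grundy values for stack C (subtraction set {2, 4}):
k:     0  1  2  3  4  5  6
g(k):  0  0  1  1  2  2  0
So g(6) = 0.
By the Sprague-Grundy theorem, the Grundy value of a sum of independent games is the XOR of the component values.
Combined value = 1 ⊕ 6 ⊕ 0 = 7.

7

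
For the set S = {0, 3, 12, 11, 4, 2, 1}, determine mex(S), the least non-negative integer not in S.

The values 0, 1, 2, 3, 4 are all present; 5 is the first non-negative integer missing from the set.

5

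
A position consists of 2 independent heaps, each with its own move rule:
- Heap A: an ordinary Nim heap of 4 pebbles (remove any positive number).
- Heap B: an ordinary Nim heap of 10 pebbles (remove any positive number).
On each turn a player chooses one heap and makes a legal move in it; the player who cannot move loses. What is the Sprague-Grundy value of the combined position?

14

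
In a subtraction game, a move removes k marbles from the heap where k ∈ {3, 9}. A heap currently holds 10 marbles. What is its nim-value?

1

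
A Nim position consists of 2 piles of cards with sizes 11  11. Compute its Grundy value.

0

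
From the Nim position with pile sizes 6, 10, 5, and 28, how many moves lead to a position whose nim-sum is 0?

1

Compute the nim-sum pairwise:
6 XOR 10 = 12
12 XOR 5 = 9
9 XOR 28 = 21
The overall nim-sum is X = 21. A pile of size p has a winning move iff p XOR X < p (reduce it to p XOR X).
  6: 6 XOR 21 = 19 ≥ 6 — no move.
  10: 10 XOR 21 = 31 ≥ 10 — no move.
  5: 5 XOR 21 = 16 ≥ 5 — no move.
  28: 28 XOR 21 = 9 < 28 — winning move (to 9).
That gives 1 winning move.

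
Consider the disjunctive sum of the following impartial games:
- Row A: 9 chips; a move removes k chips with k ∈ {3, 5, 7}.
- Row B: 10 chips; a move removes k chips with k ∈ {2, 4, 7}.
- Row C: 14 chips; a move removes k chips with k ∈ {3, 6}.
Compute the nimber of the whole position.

0

For row A, compute g(0), g(1), … with moves {3, 5, 7}:
g(0) = mex{} = 0
g(1) = mex{} = 0
g(2) = mex{} = 0
g(3) = mex{0} = 1
g(4) = mex{0} = 1
g(5) = mex{0} = 1
g(6) = mex{0,1} = 2
g(7) = mex{0,1} = 2
g(8) = mex{0,1} = 2
g(9) = mex{0,1,2} = 3
So g(9) = 3.
Build the Grundy sequence for row B with g(k) = mex{g(k−s) : s ∈ {2, 4, 7}, s ≤ k}:
g(0) = mex{} = 0
g(1) = mex{} = 0
g(2) = mex{0} = 1
g(3) = mex{0} = 1
g(4) = mex{0,1} = 2
g(5) = mex{0,1} = 2
g(6) = mex{1,2} = 0
g(7) = mex{0,1,2} = 3
g(8) = mex{0,2} = 1
g(9) = mex{1,2,3} = 0
g(10) = mex{0,1} = 2
So g(10) = 2.
For row C, compute g(0), g(1), … with moves {3, 6}:
k:     0  1  2  3  4  5  6  7  8  9 10 11 12 13 14
g(k):  0  0  0  1  1  1  2  2  2  0  0  0  1  1  1
So g(14) = 1.
By the Sprague-Grundy theorem, the Grundy value of a sum of independent games is the XOR of the component values.
Combined value = 3 ⊕ 2 ⊕ 1 = 0.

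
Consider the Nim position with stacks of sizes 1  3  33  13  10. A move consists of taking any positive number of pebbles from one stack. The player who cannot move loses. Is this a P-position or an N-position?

Nim-sum: 1 ⊕ 3 ⊕ 33 ⊕ 13 ⊕ 10 = 36.
The nim-sum is 36 ≠ 0, so this is an N-position: the player to move can win.

N-position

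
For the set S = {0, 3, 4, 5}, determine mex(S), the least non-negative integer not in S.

0 is in the set but 1 is not, so the mex is 1.

1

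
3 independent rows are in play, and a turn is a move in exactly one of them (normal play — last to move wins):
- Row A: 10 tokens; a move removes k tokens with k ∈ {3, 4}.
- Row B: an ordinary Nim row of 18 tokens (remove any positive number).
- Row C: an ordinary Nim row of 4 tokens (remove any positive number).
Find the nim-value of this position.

For row A, compute g(0), g(1), … with moves {3, 4}:
k:     0  1  2  3  4  5  6  7  8  9 10
g(k):  0  0  0  1  1  1  2  0  0  0  1
So g(10) = 1.
Row B is a plain Nim row of size 18, so its Grundy value is 18.
Row C is a plain Nim row of size 4, so its Grundy value is 4.
By the Sprague-Grundy theorem, the Grundy value of a sum of independent games is the XOR of the component values.
Combined value = 1 XOR 18 XOR 4 = 23.

23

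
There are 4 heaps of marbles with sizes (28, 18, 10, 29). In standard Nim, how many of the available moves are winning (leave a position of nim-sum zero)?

Compute the nim-sum pairwise:
28 XOR 18 = 14
14 XOR 10 = 4
4 XOR 29 = 25
The overall nim-sum is X = 25. A heap of size p has a winning move iff p XOR X < p (reduce it to p XOR X).
  28: 28 XOR 25 = 5 < 28 — winning move (to 5).
  18: 18 XOR 25 = 11 < 18 — winning move (to 11).
  10: 10 XOR 25 = 19 ≥ 10 — no move.
  29: 29 XOR 25 = 4 < 29 — winning move (to 4).
That gives 3 winning moves.

3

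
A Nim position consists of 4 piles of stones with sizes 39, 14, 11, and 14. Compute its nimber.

44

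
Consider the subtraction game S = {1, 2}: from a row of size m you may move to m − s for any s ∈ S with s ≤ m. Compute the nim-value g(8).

Build the Grundy sequence with g(k) = mex{g(k−s) : s ∈ {1, 2}, s ≤ k}:
k:     0  1  2  3  4  5  6  7  8
g(k):  0  1  2  0  1  2  0  1  2
So g(8) = 2.

2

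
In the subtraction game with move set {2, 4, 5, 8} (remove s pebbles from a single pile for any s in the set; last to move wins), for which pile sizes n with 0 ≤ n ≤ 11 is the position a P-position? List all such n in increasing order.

Grundy values for subtraction set {2, 4, 5, 8}:
g(0) = mex{} = 0
g(1) = mex{} = 0
g(2) = mex{0} = 1
g(3) = mex{0} = 1
g(4) = mex{0,1} = 2
g(5) = mex{0,1} = 2
g(6) = mex{0,1,2} = 3
g(7) = mex{1,2} = 0
g(8) = mex{0,1,2,3} = 4
g(9) = mex{0,2} = 1
g(10) = mex{1,2,3,4} = 0
g(11) = mex{0,1,3} = 2
The P-positions (g = 0) in 0..11 are 0, 1, 7, 10.

0, 1, 7, 10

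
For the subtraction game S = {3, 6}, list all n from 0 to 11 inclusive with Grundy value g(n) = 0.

0, 1, 2, 9, 10, 11

Build the Grundy sequence with g(k) = mex{g(k−s) : s ∈ {3, 6}, s ≤ k}:
k:     0  1  2  3  4  5  6  7  8  9 10 11
g(k):  0  0  0  1  1  1  2  2  2  0  0  0
The P-positions (g = 0) in 0..11 are 0, 1, 2, 9, 10, 11.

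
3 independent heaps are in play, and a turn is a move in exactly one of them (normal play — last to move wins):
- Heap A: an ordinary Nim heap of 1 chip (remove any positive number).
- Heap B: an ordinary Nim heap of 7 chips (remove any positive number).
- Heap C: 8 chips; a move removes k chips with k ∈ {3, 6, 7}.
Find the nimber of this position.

Heap A is a plain Nim heap of size 1, so its Grundy value is 1.
Heap B is a plain Nim heap of size 7, so its Grundy value is 7.
Grundy values for heap C (subtraction set {3, 6, 7}):
g(0) = mex{} = 0
g(1) = mex{} = 0
g(2) = mex{} = 0
g(3) = mex{0} = 1
g(4) = mex{0} = 1
g(5) = mex{0} = 1
g(6) = mex{0,1} = 2
g(7) = mex{0,1} = 2
g(8) = mex{0,1} = 2
So g(8) = 2.
By the Sprague-Grundy theorem, the Grundy value of a sum of independent games is the XOR of the component values.
Combined value = 1 ⊕ 7 ⊕ 2 = 4.

4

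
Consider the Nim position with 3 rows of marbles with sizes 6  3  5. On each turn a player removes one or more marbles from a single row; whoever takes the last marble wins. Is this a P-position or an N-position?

In binary:
  110  (6)
  011  (3)
  101  (5)
  ---
  000  (0)
The nim-sum is 0, so this is a P-position: the player to move is in a losing position under optimal play.

P-position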